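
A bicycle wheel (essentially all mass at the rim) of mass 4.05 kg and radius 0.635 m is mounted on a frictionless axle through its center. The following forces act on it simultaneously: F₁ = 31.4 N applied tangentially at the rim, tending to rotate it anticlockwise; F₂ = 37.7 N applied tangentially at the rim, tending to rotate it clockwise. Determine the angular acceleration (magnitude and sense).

I = MR² = (4.05)(0.635)² = 1.633 kg·m².
Taking anticlockwise as positive: τ₁ = +(31.4)(0.635) = +19.94 N·m; τ₂ = −(37.7)(0.635) = −23.94 N·m.
Net torque τ = -4.001 N·m.
α = τ/I = -4.001/1.633 = -2.450 rad/s².

α ≈ 2.45 rad/s², clockwise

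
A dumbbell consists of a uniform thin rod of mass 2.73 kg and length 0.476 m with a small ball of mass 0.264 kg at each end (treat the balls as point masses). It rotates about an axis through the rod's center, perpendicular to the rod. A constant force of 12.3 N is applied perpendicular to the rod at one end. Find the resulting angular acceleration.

α ≈ 35.9 rad/s²

I_rod = (1/12)ML² = (1/12)(2.73)(0.476)² = 0.05155 kg·m².
I_balls = 2·m·(L/2)² = 2(0.264)(0.2380)² = 0.02991 kg·m².
Total I = 0.08145 kg·m².
τ = F·(L/2) = (12.3)(0.238) = 2.927 N·m.
α = τ/I = 2.927/0.08145 = 35.94 rad/s².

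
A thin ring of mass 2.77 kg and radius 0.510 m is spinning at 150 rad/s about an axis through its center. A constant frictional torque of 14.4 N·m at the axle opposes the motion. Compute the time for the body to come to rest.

t ≈ 7.50 s

I = MR² = (2.77)(0.510)² = 0.7205 kg·m².
The net torque has magnitude 14.4 N·m, opposing ω.
|α| = τ/I = 14.40/0.7205 = 19.99 rad/s² (deceleration).
0 = ω₀ − |α|t ⇒ t = ω₀/|α| = 150/19.99 = 7.505 s.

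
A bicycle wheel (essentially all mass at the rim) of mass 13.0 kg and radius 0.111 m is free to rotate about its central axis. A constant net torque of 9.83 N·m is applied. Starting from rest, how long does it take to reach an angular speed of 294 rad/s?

I = MR² = (13.0)(0.111)² = 0.1602 kg·m².
α = τ/I = 9.83/0.1602 = 61.37 rad/s².
ω = αt ⇒ t = ω/α = 294/61.37 = 4.791 s.

t ≈ 4.79 s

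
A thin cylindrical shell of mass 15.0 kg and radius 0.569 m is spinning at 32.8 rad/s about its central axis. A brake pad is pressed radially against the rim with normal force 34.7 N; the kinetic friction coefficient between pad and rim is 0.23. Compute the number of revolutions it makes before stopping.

I = MR² = (15.0)(0.569)² = 4.856 kg·m².
Friction force f = μN = (0.23)(34.7) = 7.981 N at the rim; torque magnitude τ = fR = 4.541 N·m, opposing ω.
|α| = τ/I = 4.541/4.856 = 0.9351 rad/s² (deceleration).
ω² = ω₀² − 2|α|θ with ω = 0 ⇒ θ = ω₀²/(2|α|) = 575.3 rad = 91.56 rev.

≈ 91.6 revolutions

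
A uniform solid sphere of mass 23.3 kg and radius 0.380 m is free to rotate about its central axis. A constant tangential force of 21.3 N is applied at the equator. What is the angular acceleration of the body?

I = (2/5)MR² = (2/5)(23.3)(0.380)² = 1.346 kg·m².
τ = F R = (21.3)(0.380) = 8.094 N·m.
Newton's second law for rotation, τ = Iα, gives α = τ/I = 8.094/1.346 = 6.014 rad/s².

α ≈ 6.01 rad/s²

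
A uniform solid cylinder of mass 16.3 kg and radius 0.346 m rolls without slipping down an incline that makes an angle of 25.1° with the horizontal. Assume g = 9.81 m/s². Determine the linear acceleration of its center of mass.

Translation along the incline: Mg sinθ − f = Ma.
Rotation about the center: fR = Iα with I = ½MR². No-slip gives a = αR, so f = (I/R²)a = (1/2)M a.
Substituting: Mg sinθ = (1 + 0.5000)Ma, so a = g sinθ/(1 + 0.5000) = (9.81) sin 25.1° / 1.500 = 2.774 m/s².

a ≈ 2.77 m/s²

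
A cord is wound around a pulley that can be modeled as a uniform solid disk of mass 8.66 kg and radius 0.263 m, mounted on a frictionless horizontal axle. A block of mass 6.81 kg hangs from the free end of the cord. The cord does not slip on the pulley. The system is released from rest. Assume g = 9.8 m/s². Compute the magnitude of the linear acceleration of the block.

I = ½MR² = (1/2)(8.66)(0.263)² = 0.2995 kg·m².
Block: mg − T = ma. Pulley: TR = Iα. No-slip: a = αR, so T = (I/R²)a = 4.330·a.
Then mg = (m + 4.330)a, so a = (6.81)(9.8)/(6.81 + 4.330) = 5.991 m/s².

a ≈ 5.99 m/s²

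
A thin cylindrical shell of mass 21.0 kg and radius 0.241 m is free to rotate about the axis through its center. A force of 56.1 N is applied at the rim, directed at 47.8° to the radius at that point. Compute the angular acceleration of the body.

I = MR² = (21.0)(0.241)² = 1.220 kg·m².
Only the tangential component produces torque: τ = F R sinθ = (56.1)(0.241) sin 47.8° = 10.02 N·m.
Newton's second law for rotation, τ = Iα, gives α = τ/I = 10.02/1.220 = 8.212 rad/s².

α ≈ 8.21 rad/s²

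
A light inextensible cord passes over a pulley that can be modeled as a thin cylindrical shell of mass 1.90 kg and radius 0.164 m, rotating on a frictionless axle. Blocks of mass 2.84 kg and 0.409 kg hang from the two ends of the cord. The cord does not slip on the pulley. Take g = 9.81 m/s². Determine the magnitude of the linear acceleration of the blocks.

a ≈ 4.63 m/s²

I = MR² = (1.90)(0.164)² = 0.05110 kg·m².
Heavier block: m₁g − T₁ = m₁a. Lighter block: T₂ − m₂g = m₂a.
Pulley: (T₁ − T₂)R = Iα = I(a/R), so T₁ − T₂ = (I/R²)a = 1·M_p a = 1.900·a.
Adding the three: (m₁ − m₂)g = (m₁ + m₂ + 1.900)a, so a = (2.84 − 0.409)(9.81)/(2.84 + 0.409 + 1.900) = 4.632 m/s².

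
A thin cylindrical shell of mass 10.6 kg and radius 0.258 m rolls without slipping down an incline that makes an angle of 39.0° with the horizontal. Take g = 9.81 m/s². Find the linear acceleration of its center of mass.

Translation along the incline: Mg sinθ − f = Ma.
Rotation about the center: fR = Iα with I = MR². No-slip gives a = αR, so f = (I/R²)a = M a.
Substituting: Mg sinθ = (1 + 1.000)Ma, so a = g sinθ/(1 + 1.000) = (9.81) sin 39.0° / 2.000 = 3.087 m/s².

a ≈ 3.09 m/s²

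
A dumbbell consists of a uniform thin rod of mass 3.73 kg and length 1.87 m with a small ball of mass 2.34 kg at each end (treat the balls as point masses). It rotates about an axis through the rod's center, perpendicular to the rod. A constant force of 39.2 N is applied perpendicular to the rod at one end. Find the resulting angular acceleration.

I_rod = (1/12)ML² = (1/12)(3.73)(1.87)² = 1.087 kg·m².
I_balls = 2·m·(L/2)² = 2(2.34)(0.9350)² = 4.091 kg·m².
Total I = 5.178 kg·m².
τ = F·(L/2) = (39.2)(0.935) = 36.65 N·m.
α = τ/I = 36.65/5.178 = 7.078 rad/s².

α ≈ 7.08 rad/s²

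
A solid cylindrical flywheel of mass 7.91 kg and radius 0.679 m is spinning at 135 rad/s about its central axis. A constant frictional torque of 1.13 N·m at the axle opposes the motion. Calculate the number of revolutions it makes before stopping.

≈ 2340 revolutions

I = ½MR² = (1/2)(7.91)(0.679)² = 1.823 kg·m².
The net torque has magnitude 1.13 N·m, opposing ω.
|α| = τ/I = 1.130/1.823 = 0.6197 rad/s² (deceleration).
ω² = ω₀² − 2|α|θ with ω = 0 ⇒ θ = ω₀²/(2|α|) = 14700 rad = 2340 rev.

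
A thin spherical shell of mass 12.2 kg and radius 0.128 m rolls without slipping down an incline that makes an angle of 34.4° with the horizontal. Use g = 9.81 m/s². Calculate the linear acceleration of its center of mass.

a ≈ 3.33 m/s²

Translation along the incline: Mg sinθ − f = Ma.
Rotation about the center: fR = Iα with I = (2/3)MR². No-slip gives a = αR, so f = (I/R²)a = (2/3)M a.
Substituting: Mg sinθ = (1 + 0.6667)Ma, so a = g sinθ/(1 + 0.6667) = (9.81) sin 34.4° / 1.667 = 3.325 m/s².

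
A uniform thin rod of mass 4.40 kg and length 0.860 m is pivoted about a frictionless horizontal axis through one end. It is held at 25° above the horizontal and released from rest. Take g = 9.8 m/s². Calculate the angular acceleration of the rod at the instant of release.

About the pivot, I = (1/3)ML² = (1/3)(4.40)(0.860)² = 1.085 kg·m².
The weight acts at the center, a distance L/2 = 0.4300 m from the pivot; τ = Mg(L/2) cos 25° = 16.80 N·m.
α = τ/I = 16.80/1.085 = 15.49 rad/s².
(Equivalently α = (3g/(2L)) cos 25° = 15.49 rad/s².)

α ≈ 15.5 rad/s²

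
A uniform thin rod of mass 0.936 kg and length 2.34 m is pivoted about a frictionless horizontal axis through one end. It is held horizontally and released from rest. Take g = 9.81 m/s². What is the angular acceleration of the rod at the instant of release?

α ≈ 6.29 rad/s²

About the pivot, I = (1/3)ML² = (1/3)(0.936)(2.34)² = 1.708 kg·m².
The weight acts at the center, a distance L/2 = 1.170 m from the pivot; τ = Mg(L/2) = 10.74 N·m.
α = τ/I = 10.74/1.708 = 6.288 rad/s².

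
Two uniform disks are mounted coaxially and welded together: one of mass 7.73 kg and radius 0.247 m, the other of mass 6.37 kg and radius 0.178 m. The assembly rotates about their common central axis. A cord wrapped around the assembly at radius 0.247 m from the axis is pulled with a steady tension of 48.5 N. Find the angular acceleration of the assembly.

I = ½M₁R₁² + ½M₂R₂² = ½(7.73)(0.247)² + ½(6.37)(0.178)² = 0.3367 kg·m².
τ = F r = (48.5)(0.247) = 11.98 N·m.
α = τ/I = 11.98/0.3367 = 35.58 rad/s².

α ≈ 35.6 rad/s²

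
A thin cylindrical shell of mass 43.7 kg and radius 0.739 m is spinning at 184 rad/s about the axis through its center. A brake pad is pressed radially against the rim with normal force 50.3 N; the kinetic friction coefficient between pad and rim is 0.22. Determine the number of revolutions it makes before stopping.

≈ 7860 revolutions

I = MR² = (43.7)(0.739)² = 23.87 kg·m².
Friction force f = μN = (0.22)(50.3) = 11.07 N at the rim; torque magnitude τ = fR = 8.178 N·m, opposing ω.
|α| = τ/I = 8.178/23.87 = 0.3427 rad/s² (deceleration).
ω² = ω₀² − 2|α|θ with ω = 0 ⇒ θ = ω₀²/(2|α|) = 49400 rad = 7863 rev.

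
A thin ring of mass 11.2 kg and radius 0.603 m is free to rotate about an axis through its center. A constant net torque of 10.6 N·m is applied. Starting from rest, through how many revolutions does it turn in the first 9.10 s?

I = MR² = (11.2)(0.603)² = 4.072 kg·m².
α = τ/I = 10.6/4.072 = 2.603 rad/s².
θ = ½αt² = ½(2.603)(9.10)² = 107.8 rad.
Revolutions = θ/(2π) = 17.15.

≈ 17.2 revolutions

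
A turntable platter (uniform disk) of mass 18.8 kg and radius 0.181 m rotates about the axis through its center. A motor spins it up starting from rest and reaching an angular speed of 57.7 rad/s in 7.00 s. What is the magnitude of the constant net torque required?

I = ½MR² = (1/2)(18.8)(0.181)² = 0.3080 kg·m².
α = Δω/Δt = (57.7 − 0)/7.00 = 8.243 rad/s².
τ = Iα = (0.3080)(8.243) = 2.538 N·m.

τ ≈ 2.54 N·m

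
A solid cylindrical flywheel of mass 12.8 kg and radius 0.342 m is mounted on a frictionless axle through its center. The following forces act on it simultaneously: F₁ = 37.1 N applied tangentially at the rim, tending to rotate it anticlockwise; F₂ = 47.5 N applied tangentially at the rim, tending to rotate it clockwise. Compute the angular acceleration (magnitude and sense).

α ≈ 4.75 rad/s², clockwise

I = ½MR² = (1/2)(12.8)(0.342)² = 0.7486 kg·m².
Taking anticlockwise as positive: τ₁ = +(37.1)(0.342) = +12.69 N·m; τ₂ = −(47.5)(0.342) = −16.25 N·m.
Net torque τ = -3.557 N·m.
α = τ/I = -3.557/0.7486 = -4.751 rad/s².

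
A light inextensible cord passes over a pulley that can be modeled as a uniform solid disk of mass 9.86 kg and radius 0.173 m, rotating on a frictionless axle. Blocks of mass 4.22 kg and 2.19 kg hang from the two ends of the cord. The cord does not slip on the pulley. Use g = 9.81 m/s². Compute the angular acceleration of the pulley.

α ≈ 10.2 rad/s²

I = ½MR² = (1/2)(9.86)(0.173)² = 0.1475 kg·m².
Heavier block: m₁g − T₁ = m₁a. Lighter block: T₂ − m₂g = m₂a.
Pulley: (T₁ − T₂)R = Iα = I(a/R), so T₁ − T₂ = (I/R²)a = (1/2)M_p a = 4.930·a.
Adding the three: (m₁ − m₂)g = (m₁ + m₂ + 4.930)a, so a = (4.22 − 2.19)(9.81)/(4.22 + 2.19 + 4.930) = 1.756 m/s².
α = a/R = 1.756/0.173 = 10.15 rad/s².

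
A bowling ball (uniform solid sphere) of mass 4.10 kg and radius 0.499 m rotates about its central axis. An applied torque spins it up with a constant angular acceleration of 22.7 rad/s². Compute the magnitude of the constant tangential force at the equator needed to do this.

I = (2/5)MR² = (2/5)(4.10)(0.499)² = 0.4084 kg·m².
The required torque is τ = Iα = (0.4084)(22.70) = 9.270 N·m.
A tangential force at the equator gives τ = FR, so F = τ/R = 9.270/0.499 = 18.58 N.

F ≈ 18.6 N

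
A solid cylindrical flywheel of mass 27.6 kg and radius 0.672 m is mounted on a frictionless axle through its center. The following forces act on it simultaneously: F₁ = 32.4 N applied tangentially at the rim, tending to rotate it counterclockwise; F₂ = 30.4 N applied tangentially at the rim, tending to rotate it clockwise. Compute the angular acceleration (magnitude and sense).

α ≈ 0.216 rad/s², counterclockwise

I = ½MR² = (1/2)(27.6)(0.672)² = 6.232 kg·m².
Taking counterclockwise as positive: τ₁ = +(32.4)(0.672) = +21.77 N·m; τ₂ = −(30.4)(0.672) = −20.43 N·m.
Net torque τ = 1.344 N·m.
α = τ/I = 1.344/6.232 = 0.2157 rad/s².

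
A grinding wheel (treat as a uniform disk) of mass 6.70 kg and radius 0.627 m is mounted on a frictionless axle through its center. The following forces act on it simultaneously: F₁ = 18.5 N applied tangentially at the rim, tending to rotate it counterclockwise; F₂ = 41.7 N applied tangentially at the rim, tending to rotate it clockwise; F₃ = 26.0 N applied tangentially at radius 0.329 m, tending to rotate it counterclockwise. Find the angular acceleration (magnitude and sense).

α ≈ 4.55 rad/s², clockwise

I = ½MR² = (1/2)(6.70)(0.627)² = 1.317 kg·m².
Taking counterclockwise as positive: τ₁ = +(18.5)(0.627) = +11.60 N·m; τ₂ = −(41.7)(0.627) = −26.15 N·m; τ₃ = +(26.0)(0.329) = +8.554 N·m.
Net torque τ = -5.992 N·m.
α = τ/I = -5.992/1.317 = -4.550 rad/s².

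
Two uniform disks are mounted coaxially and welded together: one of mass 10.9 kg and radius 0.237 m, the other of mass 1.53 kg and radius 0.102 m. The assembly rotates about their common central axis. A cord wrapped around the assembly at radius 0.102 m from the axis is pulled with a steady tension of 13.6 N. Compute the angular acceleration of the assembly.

α ≈ 4.42 rad/s²

I = ½M₁R₁² + ½M₂R₂² = ½(10.9)(0.237)² + ½(1.53)(0.102)² = 0.3141 kg·m².
τ = F r = (13.6)(0.102) = 1.387 N·m.
α = τ/I = 1.387/0.3141 = 4.417 rad/s².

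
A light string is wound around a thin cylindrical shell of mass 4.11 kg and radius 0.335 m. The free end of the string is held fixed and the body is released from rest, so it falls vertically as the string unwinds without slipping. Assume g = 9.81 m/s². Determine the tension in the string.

Translation: Mg − T = Ma. Rotation about the center: TR = Iα with I = MR².
With a = αR: T = (I/R²)a = M a, so Mg = (1 + 1.000)Ma.
a = g/(1 + 1.000) = 9.81/2.000 = 4.905 m/s².
T = 1.000·M·a = (1.000)(4.11)(4.905) = 20.16 N.

T ≈ 20.2 N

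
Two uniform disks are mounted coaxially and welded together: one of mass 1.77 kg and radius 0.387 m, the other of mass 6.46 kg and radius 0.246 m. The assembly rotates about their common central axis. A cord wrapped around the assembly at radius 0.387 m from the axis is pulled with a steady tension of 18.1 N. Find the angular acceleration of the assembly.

I = ½M₁R₁² + ½M₂R₂² = ½(1.77)(0.387)² + ½(6.46)(0.246)² = 0.3280 kg·m².
τ = F r = (18.1)(0.387) = 7.005 N·m.
α = τ/I = 7.005/0.3280 = 21.35 rad/s².

α ≈ 21.4 rad/s²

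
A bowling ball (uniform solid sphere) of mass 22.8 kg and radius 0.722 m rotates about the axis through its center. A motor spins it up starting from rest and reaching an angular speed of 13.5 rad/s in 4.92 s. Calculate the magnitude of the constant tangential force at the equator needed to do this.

I = (2/5)MR² = (2/5)(22.8)(0.722)² = 4.754 kg·m².
α = Δω/Δt = (13.5 − 0)/4.92 = 2.744 rad/s².
The required torque is τ = Iα = (4.754)(2.744) = 13.04 N·m.
A tangential force at the equator gives τ = FR, so F = τ/R = 13.04/0.722 = 18.07 N.

F ≈ 18.1 N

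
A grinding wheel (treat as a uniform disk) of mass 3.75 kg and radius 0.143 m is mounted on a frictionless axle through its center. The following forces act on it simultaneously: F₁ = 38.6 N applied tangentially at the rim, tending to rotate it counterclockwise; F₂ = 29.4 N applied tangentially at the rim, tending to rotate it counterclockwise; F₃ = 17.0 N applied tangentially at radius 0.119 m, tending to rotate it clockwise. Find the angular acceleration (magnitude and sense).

α ≈ 201 rad/s², counterclockwise

I = ½MR² = (1/2)(3.75)(0.143)² = 0.03834 kg·m².
Taking counterclockwise as positive: τ₁ = +(38.6)(0.143) = +5.520 N·m; τ₂ = +(29.4)(0.143) = +4.204 N·m; τ₃ = −(17.0)(0.119) = −2.023 N·m.
Net torque τ = 7.701 N·m.
α = τ/I = 7.701/0.03834 = 200.9 rad/s².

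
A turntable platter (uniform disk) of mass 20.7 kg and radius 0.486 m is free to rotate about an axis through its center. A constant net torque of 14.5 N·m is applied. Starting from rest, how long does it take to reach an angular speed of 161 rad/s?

t ≈ 27.1 s

I = ½MR² = (1/2)(20.7)(0.486)² = 2.445 kg·m².
α = τ/I = 14.5/2.445 = 5.931 rad/s².
ω = αt ⇒ t = ω/α = 161/5.931 = 27.14 s.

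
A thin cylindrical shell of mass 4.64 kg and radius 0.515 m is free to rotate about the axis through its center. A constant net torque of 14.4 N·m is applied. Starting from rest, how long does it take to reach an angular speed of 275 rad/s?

I = MR² = (4.64)(0.515)² = 1.231 kg·m².
α = τ/I = 14.4/1.231 = 11.70 rad/s².
ω = αt ⇒ t = ω/α = 275/11.70 = 23.50 s.

t ≈ 23.5 s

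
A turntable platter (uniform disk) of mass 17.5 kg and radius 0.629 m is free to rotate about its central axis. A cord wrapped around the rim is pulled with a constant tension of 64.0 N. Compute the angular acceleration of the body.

α ≈ 11.6 rad/s²

I = ½MR² = (1/2)(17.5)(0.629)² = 3.462 kg·m².
τ = F R = (64.0)(0.629) = 40.26 N·m.
Newton's second law for rotation, τ = Iα, gives α = τ/I = 40.26/3.462 = 11.63 rad/s².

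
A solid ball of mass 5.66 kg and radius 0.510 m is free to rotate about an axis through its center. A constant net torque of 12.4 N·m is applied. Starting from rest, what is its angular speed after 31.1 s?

ω ≈ 655 rad/s

I = (2/5)MR² = (2/5)(5.66)(0.510)² = 0.5889 kg·m².
α = τ/I = 12.4/0.5889 = 21.06 rad/s².
ω = ω₀ + αt = 0 + (21.06)(31.1) = 654.9 rad/s.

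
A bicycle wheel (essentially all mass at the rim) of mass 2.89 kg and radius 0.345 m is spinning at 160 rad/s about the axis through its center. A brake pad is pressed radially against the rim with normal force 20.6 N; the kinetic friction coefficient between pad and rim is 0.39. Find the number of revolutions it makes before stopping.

I = MR² = (2.89)(0.345)² = 0.3440 kg·m².
Friction force f = μN = (0.39)(20.6) = 8.034 N at the rim; torque magnitude τ = fR = 2.772 N·m, opposing ω.
|α| = τ/I = 2.772/0.3440 = 8.058 rad/s² (deceleration).
ω² = ω₀² − 2|α|θ with ω = 0 ⇒ θ = ω₀²/(2|α|) = 1589 rad = 252.8 rev.

≈ 253 revolutions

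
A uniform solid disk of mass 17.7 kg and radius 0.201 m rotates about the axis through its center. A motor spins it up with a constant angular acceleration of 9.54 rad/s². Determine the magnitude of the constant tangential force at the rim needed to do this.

F ≈ 17.0 N

I = ½MR² = (1/2)(17.7)(0.201)² = 0.3575 kg·m².
The required torque is τ = Iα = (0.3575)(9.540) = 3.411 N·m.
A tangential force at the rim gives τ = FR, so F = τ/R = 3.411/0.201 = 16.97 N.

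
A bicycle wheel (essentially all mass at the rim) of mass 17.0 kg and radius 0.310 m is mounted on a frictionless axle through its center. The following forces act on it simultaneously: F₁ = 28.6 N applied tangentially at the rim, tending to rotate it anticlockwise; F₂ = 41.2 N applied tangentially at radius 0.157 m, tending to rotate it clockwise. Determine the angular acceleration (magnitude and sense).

α ≈ 1.47 rad/s², anticlockwise

I = MR² = (17.0)(0.310)² = 1.634 kg·m².
Taking anticlockwise as positive: τ₁ = +(28.6)(0.310) = +8.866 N·m; τ₂ = −(41.2)(0.157) = −6.468 N·m.
Net torque τ = 2.398 N·m.
α = τ/I = 2.398/1.634 = 1.468 rad/s².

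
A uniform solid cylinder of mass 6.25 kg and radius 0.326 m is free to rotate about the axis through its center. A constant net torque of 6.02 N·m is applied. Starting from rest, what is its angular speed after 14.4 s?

ω ≈ 261 rad/s

I = ½MR² = (1/2)(6.25)(0.326)² = 0.3321 kg·m².
α = τ/I = 6.02/0.3321 = 18.13 rad/s².
ω = ω₀ + αt = 0 + (18.13)(14.4) = 261.0 rad/s.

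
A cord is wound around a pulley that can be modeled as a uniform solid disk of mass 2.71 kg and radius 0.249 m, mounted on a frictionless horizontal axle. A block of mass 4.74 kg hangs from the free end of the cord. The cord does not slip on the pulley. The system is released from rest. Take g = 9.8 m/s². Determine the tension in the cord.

T ≈ 10.3 N

I = ½MR² = (1/2)(2.71)(0.249)² = 0.08401 kg·m².
Block: mg − T = ma. Pulley: TR = Iα. No-slip: a = αR, so T = (I/R²)a = 1.355·a.
Then mg = (m + 1.355)a, so a = (4.74)(9.8)/(4.74 + 1.355) = 7.621 m/s².
T = 1.355·a = 10.33 N.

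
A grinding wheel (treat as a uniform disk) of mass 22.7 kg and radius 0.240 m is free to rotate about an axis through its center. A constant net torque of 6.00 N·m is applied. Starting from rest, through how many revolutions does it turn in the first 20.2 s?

≈ 298 revolutions

I = ½MR² = (1/2)(22.7)(0.240)² = 0.6538 kg·m².
α = τ/I = 6.00/0.6538 = 9.178 rad/s².
θ = ½αt² = ½(9.178)(20.2)² = 1872 rad.
Revolutions = θ/(2π) = 298.0.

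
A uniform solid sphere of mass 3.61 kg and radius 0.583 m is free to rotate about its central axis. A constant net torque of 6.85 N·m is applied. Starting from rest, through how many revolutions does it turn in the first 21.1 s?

I = (2/5)MR² = (2/5)(3.61)(0.583)² = 0.4908 kg·m².
α = τ/I = 6.85/0.4908 = 13.96 rad/s².
θ = ½αt² = ½(13.96)(21.1)² = 3107 rad.
Revolutions = θ/(2π) = 494.5.

≈ 494 revolutions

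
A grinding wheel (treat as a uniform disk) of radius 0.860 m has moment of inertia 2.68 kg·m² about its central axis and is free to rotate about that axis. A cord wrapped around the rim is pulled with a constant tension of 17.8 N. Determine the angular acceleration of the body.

α ≈ 5.71 rad/s²

τ = F R = (17.8)(0.860) = 15.31 N·m.
From τ = Iα: α = 15.31/2.680 = 5.712 rad/s².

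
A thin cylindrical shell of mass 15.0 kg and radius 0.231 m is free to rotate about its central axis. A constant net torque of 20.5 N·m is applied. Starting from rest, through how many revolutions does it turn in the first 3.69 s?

≈ 27.8 revolutions

I = MR² = (15.0)(0.231)² = 0.8004 kg·m².
α = τ/I = 20.5/0.8004 = 25.61 rad/s².
θ = ½αt² = ½(25.61)(3.69)² = 174.4 rad.
Revolutions = θ/(2π) = 27.75.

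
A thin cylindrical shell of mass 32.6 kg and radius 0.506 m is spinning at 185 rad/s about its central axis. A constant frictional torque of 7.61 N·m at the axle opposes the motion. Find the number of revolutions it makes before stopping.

≈ 2990 revolutions

I = MR² = (32.6)(0.506)² = 8.347 kg·m².
The net torque has magnitude 7.61 N·m, opposing ω.
|α| = τ/I = 7.610/8.347 = 0.9117 rad/s² (deceleration).
ω² = ω₀² − 2|α|θ with ω = 0 ⇒ θ = ω₀²/(2|α|) = 18770 rad = 2987 rev.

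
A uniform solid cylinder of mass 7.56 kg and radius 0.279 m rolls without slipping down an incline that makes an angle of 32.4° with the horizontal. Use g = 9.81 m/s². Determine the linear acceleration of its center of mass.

a ≈ 3.50 m/s²

Translation along the incline: Mg sinθ − f = Ma.
Rotation about the center: fR = Iα with I = ½MR². No-slip gives a = αR, so f = (I/R²)a = (1/2)M a.
Substituting: Mg sinθ = (1 + 0.5000)Ma, so a = g sinθ/(1 + 0.5000) = (9.81) sin 32.4° / 1.500 = 3.504 m/s².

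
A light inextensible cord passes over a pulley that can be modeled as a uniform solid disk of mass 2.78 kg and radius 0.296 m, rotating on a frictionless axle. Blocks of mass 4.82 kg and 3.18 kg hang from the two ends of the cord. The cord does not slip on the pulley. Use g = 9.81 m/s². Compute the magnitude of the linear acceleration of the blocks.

a ≈ 1.71 m/s²

I = ½MR² = (1/2)(2.78)(0.296)² = 0.1218 kg·m².
Heavier block: m₁g − T₁ = m₁a. Lighter block: T₂ − m₂g = m₂a.
Pulley: (T₁ − T₂)R = Iα = I(a/R), so T₁ − T₂ = (I/R²)a = (1/2)M_p a = 1.390·a.
Adding the three: (m₁ − m₂)g = (m₁ + m₂ + 1.390)a, so a = (4.82 − 3.18)(9.81)/(4.82 + 3.18 + 1.390) = 1.713 m/s².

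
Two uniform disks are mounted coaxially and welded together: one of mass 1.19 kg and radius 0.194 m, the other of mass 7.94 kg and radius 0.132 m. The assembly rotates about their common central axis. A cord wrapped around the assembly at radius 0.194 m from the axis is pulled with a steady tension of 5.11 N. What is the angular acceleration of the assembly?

α ≈ 10.8 rad/s²

I = ½M₁R₁² + ½M₂R₂² = ½(1.19)(0.194)² + ½(7.94)(0.132)² = 0.09157 kg·m².
τ = F r = (5.11)(0.194) = 0.9913 N·m.
α = τ/I = 0.9913/0.09157 = 10.83 rad/s².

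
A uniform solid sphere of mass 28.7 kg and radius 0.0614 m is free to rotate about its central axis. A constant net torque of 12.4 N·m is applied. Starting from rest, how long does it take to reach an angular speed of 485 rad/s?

t ≈ 1.69 s

I = (2/5)MR² = (2/5)(28.7)(0.0614)² = 0.04328 kg·m².
α = τ/I = 12.4/0.04328 = 286.5 rad/s².
ω = αt ⇒ t = ω/α = 485/286.5 = 1.693 s.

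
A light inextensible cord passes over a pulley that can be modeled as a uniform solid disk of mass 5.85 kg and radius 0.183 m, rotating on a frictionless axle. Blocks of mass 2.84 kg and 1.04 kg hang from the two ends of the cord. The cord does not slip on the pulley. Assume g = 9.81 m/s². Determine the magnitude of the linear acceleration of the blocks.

a ≈ 2.59 m/s²

I = ½MR² = (1/2)(5.85)(0.183)² = 0.09796 kg·m².
Heavier block: m₁g − T₁ = m₁a. Lighter block: T₂ − m₂g = m₂a.
Pulley: (T₁ − T₂)R = Iα = I(a/R), so T₁ − T₂ = (I/R²)a = (1/2)M_p a = 2.925·a.
Adding the three: (m₁ − m₂)g = (m₁ + m₂ + 2.925)a, so a = (2.84 − 1.04)(9.81)/(2.84 + 1.04 + 2.925) = 2.595 m/s².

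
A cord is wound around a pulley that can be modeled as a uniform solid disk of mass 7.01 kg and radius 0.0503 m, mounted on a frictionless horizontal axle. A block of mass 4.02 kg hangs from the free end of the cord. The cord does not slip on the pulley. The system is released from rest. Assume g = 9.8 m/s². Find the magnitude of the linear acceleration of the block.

a ≈ 5.24 m/s²

I = ½MR² = (1/2)(7.01)(0.0503)² = 0.008868 kg·m².
Block: mg − T = ma. Pulley: TR = Iα. No-slip: a = αR, so T = (I/R²)a = 3.505·a.
Then mg = (m + 3.505)a, so a = (4.02)(9.8)/(4.02 + 3.505) = 5.235 m/s².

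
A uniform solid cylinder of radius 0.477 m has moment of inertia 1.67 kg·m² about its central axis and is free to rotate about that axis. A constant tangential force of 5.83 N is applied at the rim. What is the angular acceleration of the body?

α ≈ 1.67 rad/s²

τ = F R = (5.83)(0.477) = 2.781 N·m.
From τ = Iα: α = 2.781/1.670 = 1.665 rad/s².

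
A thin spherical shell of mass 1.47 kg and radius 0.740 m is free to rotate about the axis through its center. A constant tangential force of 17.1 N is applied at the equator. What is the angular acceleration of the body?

α ≈ 23.6 rad/s²

I = (2/3)MR² = (2/3)(1.47)(0.740)² = 0.5366 kg·m².
τ = F R = (17.1)(0.740) = 12.65 N·m.
From τ = Iα: α = 12.65/0.5366 = 23.58 rad/s².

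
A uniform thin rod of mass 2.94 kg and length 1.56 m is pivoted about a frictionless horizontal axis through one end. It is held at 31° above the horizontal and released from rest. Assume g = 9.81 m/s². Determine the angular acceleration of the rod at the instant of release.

α ≈ 8.09 rad/s²

About the pivot, I = (1/3)ML² = (1/3)(2.94)(1.56)² = 2.385 kg·m².
The weight acts at the center, a distance L/2 = 0.7800 m from the pivot; τ = Mg(L/2) cos 31° = 19.28 N·m.
α = τ/I = 19.28/2.385 = 8.085 rad/s².
(Equivalently α = (3g/(2L)) cos 31° = 8.085 rad/s².)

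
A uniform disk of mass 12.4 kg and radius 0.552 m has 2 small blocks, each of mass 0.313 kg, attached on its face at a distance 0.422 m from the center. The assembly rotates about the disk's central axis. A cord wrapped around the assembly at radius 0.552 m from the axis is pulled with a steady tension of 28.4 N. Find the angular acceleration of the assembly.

I_disk = ½MR² = ½(12.4)(0.552)² = 1.889 kg·m².
I_blocks = 2·m·r² = 2(0.313)(0.422)² = 0.1115 kg·m².
Total I = 2.001 kg·m².
τ = F r = (28.4)(0.552) = 15.68 N·m.
α = τ/I = 15.68/2.001 = 7.836 rad/s².

α ≈ 7.84 rad/s²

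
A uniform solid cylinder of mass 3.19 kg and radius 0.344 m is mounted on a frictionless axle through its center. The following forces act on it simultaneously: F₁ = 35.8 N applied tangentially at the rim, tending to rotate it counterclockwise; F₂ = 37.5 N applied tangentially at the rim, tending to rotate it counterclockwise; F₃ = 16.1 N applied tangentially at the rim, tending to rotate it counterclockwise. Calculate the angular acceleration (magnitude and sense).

I = ½MR² = (1/2)(3.19)(0.344)² = 0.1887 kg·m².
Taking counterclockwise as positive: τ₁ = +(35.8)(0.344) = +12.32 N·m; τ₂ = +(37.5)(0.344) = +12.90 N·m; τ₃ = +(16.1)(0.344) = +5.538 N·m.
Net torque τ = 30.75 N·m.
α = τ/I = 30.75/0.1887 = 162.9 rad/s².

α ≈ 163 rad/s², counterclockwise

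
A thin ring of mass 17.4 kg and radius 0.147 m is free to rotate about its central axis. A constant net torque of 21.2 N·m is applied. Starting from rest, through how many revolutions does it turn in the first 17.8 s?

≈ 1420 revolutions

I = MR² = (17.4)(0.147)² = 0.3760 kg·m².
α = τ/I = 21.2/0.3760 = 56.38 rad/s².
θ = ½αt² = ½(56.38)(17.8)² = 8932 rad.
Revolutions = θ/(2π) = 1422.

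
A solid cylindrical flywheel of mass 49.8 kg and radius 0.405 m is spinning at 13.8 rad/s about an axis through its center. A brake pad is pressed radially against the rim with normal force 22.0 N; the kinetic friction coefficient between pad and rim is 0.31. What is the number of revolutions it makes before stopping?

≈ 22.4 revolutions

I = ½MR² = (1/2)(49.8)(0.405)² = 4.084 kg·m².
Friction force f = μN = (0.31)(22.0) = 6.820 N at the rim; torque magnitude τ = fR = 2.762 N·m, opposing ω.
|α| = τ/I = 2.762/4.084 = 0.6763 rad/s² (deceleration).
ω² = ω₀² − 2|α|θ with ω = 0 ⇒ θ = ω₀²/(2|α|) = 140.8 rad = 22.41 rev.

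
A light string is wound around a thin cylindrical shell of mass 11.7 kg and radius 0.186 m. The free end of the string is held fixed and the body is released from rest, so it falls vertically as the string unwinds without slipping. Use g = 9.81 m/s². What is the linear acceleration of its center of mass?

a ≈ 4.91 m/s²

Translation: Mg − T = Ma. Rotation about the center: TR = Iα with I = MR².
With a = αR: T = (I/R²)a = M a, so Mg = (1 + 1.000)Ma.
a = g/(1 + 1.000) = 9.81/2.000 = 4.905 m/s².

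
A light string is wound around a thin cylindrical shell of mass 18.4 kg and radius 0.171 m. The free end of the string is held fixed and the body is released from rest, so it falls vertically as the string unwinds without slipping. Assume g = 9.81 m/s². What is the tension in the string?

T ≈ 90.3 N

Translation: Mg − T = Ma. Rotation about the center: TR = Iα with I = MR².
With a = αR: T = (I/R²)a = M a, so Mg = (1 + 1.000)Ma.
a = g/(1 + 1.000) = 9.81/2.000 = 4.905 m/s².
T = 1.000·M·a = (1.000)(18.4)(4.905) = 90.25 N.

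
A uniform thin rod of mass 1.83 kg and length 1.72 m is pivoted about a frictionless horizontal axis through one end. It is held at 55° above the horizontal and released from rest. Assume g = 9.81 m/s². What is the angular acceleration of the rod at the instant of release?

About the pivot, I = (1/3)ML² = (1/3)(1.83)(1.72)² = 1.805 kg·m².
The weight acts at the center, a distance L/2 = 0.8600 m from the pivot; τ = Mg(L/2) cos 55° = 8.855 N·m.
α = τ/I = 8.855/1.805 = 4.907 rad/s².
(Equivalently α = (3g/(2L)) cos 55° = 4.907 rad/s².)

α ≈ 4.91 rad/s²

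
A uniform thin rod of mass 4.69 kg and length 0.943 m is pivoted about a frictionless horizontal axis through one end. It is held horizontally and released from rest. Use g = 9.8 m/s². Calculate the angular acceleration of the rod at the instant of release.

α ≈ 15.6 rad/s²

About the pivot, I = (1/3)ML² = (1/3)(4.69)(0.943)² = 1.390 kg·m².
The weight acts at the center, a distance L/2 = 0.4715 m from the pivot; τ = Mg(L/2) = 21.67 N·m.
α = τ/I = 21.67/1.390 = 15.59 rad/s².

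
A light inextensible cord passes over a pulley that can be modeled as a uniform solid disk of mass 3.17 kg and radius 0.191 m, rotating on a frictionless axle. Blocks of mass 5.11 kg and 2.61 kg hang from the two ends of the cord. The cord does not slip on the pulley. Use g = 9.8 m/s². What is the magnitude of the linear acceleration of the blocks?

a ≈ 2.63 m/s²

I = ½MR² = (1/2)(3.17)(0.191)² = 0.05782 kg·m².
Heavier block: m₁g − T₁ = m₁a. Lighter block: T₂ − m₂g = m₂a.
Pulley: (T₁ − T₂)R = Iα = I(a/R), so T₁ − T₂ = (I/R²)a = (1/2)M_p a = 1.585·a.
Adding the three: (m₁ − m₂)g = (m₁ + m₂ + 1.585)a, so a = (5.11 − 2.61)(9.8)/(5.11 + 2.61 + 1.585) = 2.633 m/s².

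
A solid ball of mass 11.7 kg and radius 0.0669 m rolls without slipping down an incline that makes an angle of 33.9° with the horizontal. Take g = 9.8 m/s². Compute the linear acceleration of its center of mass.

Translation along the incline: Mg sinθ − f = Ma.
Rotation about the center: fR = Iα with I = (2/5)MR². No-slip gives a = αR, so f = (I/R²)a = (2/5)M a.
Substituting: Mg sinθ = (1 + 0.4000)Ma, so a = g sinθ/(1 + 0.4000) = (9.8) sin 33.9° / 1.400 = 3.904 m/s².

a ≈ 3.90 m/s²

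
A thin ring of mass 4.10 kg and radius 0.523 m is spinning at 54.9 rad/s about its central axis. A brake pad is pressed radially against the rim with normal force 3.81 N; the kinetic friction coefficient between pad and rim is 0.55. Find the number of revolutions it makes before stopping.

I = MR² = (4.10)(0.523)² = 1.121 kg·m².
Friction force f = μN = (0.55)(3.81) = 2.096 N at the rim; torque magnitude τ = fR = 1.096 N·m, opposing ω.
|α| = τ/I = 1.096/1.121 = 0.9772 rad/s² (deceleration).
ω² = ω₀² − 2|α|θ with ω = 0 ⇒ θ = ω₀²/(2|α|) = 1542 rad = 245.4 rev.

≈ 245 revolutions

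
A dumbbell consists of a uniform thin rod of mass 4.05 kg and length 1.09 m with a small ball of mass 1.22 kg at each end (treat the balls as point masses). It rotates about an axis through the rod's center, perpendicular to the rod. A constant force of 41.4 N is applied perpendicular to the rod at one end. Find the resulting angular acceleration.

I_rod = (1/12)ML² = (1/12)(4.05)(1.09)² = 0.4010 kg·m².
I_balls = 2·m·(L/2)² = 2(1.22)(0.5450)² = 0.7247 kg·m².
Total I = 1.126 kg·m².
τ = F·(L/2) = (41.4)(0.545) = 22.56 N·m.
α = τ/I = 22.56/1.126 = 20.04 rad/s².

α ≈ 20.0 rad/s²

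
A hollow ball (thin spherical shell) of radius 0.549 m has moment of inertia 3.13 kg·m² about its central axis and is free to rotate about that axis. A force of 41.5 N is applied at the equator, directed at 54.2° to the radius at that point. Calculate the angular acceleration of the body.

Only the tangential component produces torque: τ = F R sinθ = (41.5)(0.549) sin 54.2° = 18.48 N·m.
From τ = Iα: α = 18.48/3.130 = 5.904 rad/s².

α ≈ 5.90 rad/s²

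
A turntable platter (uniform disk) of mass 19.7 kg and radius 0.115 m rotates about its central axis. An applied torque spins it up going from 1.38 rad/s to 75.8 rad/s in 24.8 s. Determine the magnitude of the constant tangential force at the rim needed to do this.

I = ½MR² = (1/2)(19.7)(0.115)² = 0.1303 kg·m².
α = Δω/Δt = (75.8 − 1.38)/24.8 = 3.001 rad/s².
The required torque is τ = Iα = (0.1303)(3.001) = 0.3909 N·m.
A tangential force at the rim gives τ = FR, so F = τ/R = 0.3909/0.115 = 3.399 N.

F ≈ 3.40 N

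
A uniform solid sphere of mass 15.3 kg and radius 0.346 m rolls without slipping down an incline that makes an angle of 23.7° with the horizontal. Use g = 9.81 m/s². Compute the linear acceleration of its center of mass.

a ≈ 2.82 m/s²

Translation along the incline: Mg sinθ − f = Ma.
Rotation about the center: fR = Iα with I = (2/5)MR². No-slip gives a = αR, so f = (I/R²)a = (2/5)M a.
Substituting: Mg sinθ = (1 + 0.4000)Ma, so a = g sinθ/(1 + 0.4000) = (9.81) sin 23.7° / 1.400 = 2.817 m/s².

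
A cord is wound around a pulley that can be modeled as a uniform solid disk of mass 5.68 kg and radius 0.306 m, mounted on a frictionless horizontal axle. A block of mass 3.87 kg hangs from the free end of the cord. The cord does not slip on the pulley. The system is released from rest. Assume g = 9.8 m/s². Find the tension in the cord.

T ≈ 16.1 N

I = ½MR² = (1/2)(5.68)(0.306)² = 0.2659 kg·m².
Block: mg − T = ma. Pulley: TR = Iα. No-slip: a = αR, so T = (I/R²)a = 2.840·a.
Then mg = (m + 2.840)a, so a = (3.87)(9.8)/(3.87 + 2.840) = 5.652 m/s².
T = 2.840·a = 16.05 N.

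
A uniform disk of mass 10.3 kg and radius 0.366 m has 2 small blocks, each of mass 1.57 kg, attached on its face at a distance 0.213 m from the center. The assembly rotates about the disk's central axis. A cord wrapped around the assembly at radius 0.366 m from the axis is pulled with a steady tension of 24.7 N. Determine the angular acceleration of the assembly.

α ≈ 10.9 rad/s²

I_disk = ½MR² = ½(10.3)(0.366)² = 0.6899 kg·m².
I_blocks = 2·m·r² = 2(1.57)(0.213)² = 0.1425 kg·m².
Total I = 0.8323 kg·m².
τ = F r = (24.7)(0.366) = 9.040 N·m.
α = τ/I = 9.040/0.8323 = 10.86 rad/s².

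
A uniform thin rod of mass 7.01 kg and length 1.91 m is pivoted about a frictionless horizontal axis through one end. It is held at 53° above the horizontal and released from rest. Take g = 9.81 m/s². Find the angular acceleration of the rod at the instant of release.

α ≈ 4.64 rad/s²

About the pivot, I = (1/3)ML² = (1/3)(7.01)(1.91)² = 8.524 kg·m².
The weight acts at the center, a distance L/2 = 0.9550 m from the pivot; τ = Mg(L/2) cos 53° = 39.52 N·m.
α = τ/I = 39.52/8.524 = 4.636 rad/s².
(Equivalently α = (3g/(2L)) cos 53° = 4.636 rad/s².)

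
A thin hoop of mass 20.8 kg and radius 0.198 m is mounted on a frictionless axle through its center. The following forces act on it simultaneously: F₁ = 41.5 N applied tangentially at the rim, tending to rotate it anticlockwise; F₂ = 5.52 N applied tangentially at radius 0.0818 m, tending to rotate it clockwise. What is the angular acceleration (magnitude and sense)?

α ≈ 9.52 rad/s², anticlockwise

I = MR² = (20.8)(0.198)² = 0.8154 kg·m².
Taking anticlockwise as positive: τ₁ = +(41.5)(0.198) = +8.217 N·m; τ₂ = −(5.52)(0.0818) = −0.4515 N·m.
Net torque τ = 7.765 N·m.
α = τ/I = 7.765/0.8154 = 9.523 rad/s².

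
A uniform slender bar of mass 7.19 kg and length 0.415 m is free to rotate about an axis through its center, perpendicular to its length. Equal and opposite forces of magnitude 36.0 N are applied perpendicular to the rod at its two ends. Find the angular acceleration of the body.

α ≈ 145 rad/s²

I = (1/12)ML² = (1/12)(7.19)(0.415)² = 0.1032 kg·m².
The couple gives τ = F·(L/2) + F·(L/2) = F L = (36.0)(0.415) = 14.94 N·m.
Newton's second law for rotation, τ = Iα, gives α = τ/I = 14.94/0.1032 = 144.8 rad/s².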